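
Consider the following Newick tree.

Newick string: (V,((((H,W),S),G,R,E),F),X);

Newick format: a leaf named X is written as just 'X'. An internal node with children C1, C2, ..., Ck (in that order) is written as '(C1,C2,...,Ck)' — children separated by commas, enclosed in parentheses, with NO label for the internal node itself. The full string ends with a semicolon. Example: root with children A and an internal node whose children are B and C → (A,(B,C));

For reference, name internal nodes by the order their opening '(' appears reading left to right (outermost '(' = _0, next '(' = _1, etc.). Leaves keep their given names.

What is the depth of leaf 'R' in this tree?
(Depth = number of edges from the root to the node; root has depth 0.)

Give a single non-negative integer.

Newick: (V,((((H,W),S),G,R,E),F),X);
Naming internals by '(' encounter order: outermost '(' = _0, next = _1, ...
Query node: R
Path from root: _0 -> _1 -> _2 -> R
Depth of R: 3 (number of edges from root)

Answer: 3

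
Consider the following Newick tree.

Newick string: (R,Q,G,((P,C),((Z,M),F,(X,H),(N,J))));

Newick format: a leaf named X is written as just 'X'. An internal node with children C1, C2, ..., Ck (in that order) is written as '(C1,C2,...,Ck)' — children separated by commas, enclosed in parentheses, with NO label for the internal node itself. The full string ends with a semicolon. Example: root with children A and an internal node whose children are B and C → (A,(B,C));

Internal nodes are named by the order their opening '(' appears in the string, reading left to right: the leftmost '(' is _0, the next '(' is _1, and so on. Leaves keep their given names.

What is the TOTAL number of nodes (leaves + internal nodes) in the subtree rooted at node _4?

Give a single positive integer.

Newick: (R,Q,G,((P,C),((Z,M),F,(X,H),(N,J))));
Locate _4: it is the '(' at position 15 (the 5th '(' reading left to right).
Query: subtree rooted at _4
_4: subtree_size = 1 + 2
  Z: subtree_size = 1 + 0
  M: subtree_size = 1 + 0
Total subtree size of _4: 3

Answer: 3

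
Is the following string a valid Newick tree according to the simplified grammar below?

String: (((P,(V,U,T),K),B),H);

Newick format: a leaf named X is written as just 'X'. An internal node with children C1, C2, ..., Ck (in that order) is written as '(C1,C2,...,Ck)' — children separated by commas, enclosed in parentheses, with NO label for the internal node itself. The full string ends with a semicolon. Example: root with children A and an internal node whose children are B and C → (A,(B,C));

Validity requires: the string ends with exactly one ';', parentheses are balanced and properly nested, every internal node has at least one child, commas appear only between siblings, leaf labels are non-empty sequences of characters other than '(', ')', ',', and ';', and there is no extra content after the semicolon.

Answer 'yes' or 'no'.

Input: (((P,(V,U,T),K),B),H);
Paren balance: 4 '(' vs 4 ')' OK
Ends with single ';': True
Full parse: OK
Valid: True

Answer: yes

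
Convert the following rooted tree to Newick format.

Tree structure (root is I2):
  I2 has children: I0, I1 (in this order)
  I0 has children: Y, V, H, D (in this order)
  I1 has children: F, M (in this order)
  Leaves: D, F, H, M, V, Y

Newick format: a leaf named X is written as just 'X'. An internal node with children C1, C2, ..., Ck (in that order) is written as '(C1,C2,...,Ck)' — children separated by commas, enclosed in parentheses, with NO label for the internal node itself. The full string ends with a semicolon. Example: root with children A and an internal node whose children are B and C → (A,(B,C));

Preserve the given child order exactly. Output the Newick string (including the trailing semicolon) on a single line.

Answer: ((Y,V,H,D),(F,M));

Derivation:
internal I2 with children ['I0', 'I1']
  internal I0 with children ['Y', 'V', 'H', 'D']
    leaf 'Y' → 'Y'
    leaf 'V' → 'V'
    leaf 'H' → 'H'
    leaf 'D' → 'D'
  → '(Y,V,H,D)'
  internal I1 with children ['F', 'M']
    leaf 'F' → 'F'
    leaf 'M' → 'M'
  → '(F,M)'
→ '((Y,V,H,D),(F,M))'
Final: ((Y,V,H,D),(F,M));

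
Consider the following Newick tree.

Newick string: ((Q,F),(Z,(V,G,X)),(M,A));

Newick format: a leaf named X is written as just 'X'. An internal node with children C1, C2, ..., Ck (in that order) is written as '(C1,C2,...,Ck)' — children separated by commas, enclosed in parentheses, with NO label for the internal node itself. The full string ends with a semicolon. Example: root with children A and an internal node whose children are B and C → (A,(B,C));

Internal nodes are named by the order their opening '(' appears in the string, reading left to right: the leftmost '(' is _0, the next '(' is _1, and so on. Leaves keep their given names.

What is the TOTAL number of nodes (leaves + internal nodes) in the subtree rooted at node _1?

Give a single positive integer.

Answer: 3

Derivation:
Newick: ((Q,F),(Z,(V,G,X)),(M,A));
Locate _1: it is the '(' at position 1 (the 2nd '(' reading left to right).
Query: subtree rooted at _1
_1: subtree_size = 1 + 2
  Q: subtree_size = 1 + 0
  F: subtree_size = 1 + 0
Total subtree size of _1: 3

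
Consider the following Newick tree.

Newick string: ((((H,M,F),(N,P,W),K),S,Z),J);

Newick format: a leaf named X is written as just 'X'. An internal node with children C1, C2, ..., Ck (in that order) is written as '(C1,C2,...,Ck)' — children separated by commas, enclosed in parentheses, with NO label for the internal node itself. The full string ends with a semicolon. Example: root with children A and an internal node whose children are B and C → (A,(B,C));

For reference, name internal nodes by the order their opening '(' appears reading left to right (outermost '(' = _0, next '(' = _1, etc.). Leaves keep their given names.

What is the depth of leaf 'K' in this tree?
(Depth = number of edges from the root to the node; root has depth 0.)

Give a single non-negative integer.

Newick: ((((H,M,F),(N,P,W),K),S,Z),J);
Naming internals by '(' encounter order: outermost '(' = _0, next = _1, ...
Query node: K
Path from root: _0 -> _1 -> _2 -> K
Depth of K: 3 (number of edges from root)

Answer: 3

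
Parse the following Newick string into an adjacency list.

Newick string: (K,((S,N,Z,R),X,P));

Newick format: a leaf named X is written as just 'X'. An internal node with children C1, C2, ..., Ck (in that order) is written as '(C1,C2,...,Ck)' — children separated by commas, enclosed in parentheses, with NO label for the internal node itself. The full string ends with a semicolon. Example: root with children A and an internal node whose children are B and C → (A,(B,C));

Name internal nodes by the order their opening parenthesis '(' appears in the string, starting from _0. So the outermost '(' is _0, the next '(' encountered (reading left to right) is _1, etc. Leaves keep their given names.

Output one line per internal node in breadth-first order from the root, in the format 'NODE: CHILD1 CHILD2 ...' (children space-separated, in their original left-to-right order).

Answer: _0: K _1
_1: _2 X P
_2: S N Z R

Derivation:
Input: (K,((S,N,Z,R),X,P));
Scanning left-to-right, naming '(' by encounter order:
  pos 0: '(' -> open internal node _0 (depth 1)
  pos 3: '(' -> open internal node _1 (depth 2)
  pos 4: '(' -> open internal node _2 (depth 3)
  pos 12: ')' -> close internal node _2 (now at depth 2)
  pos 17: ')' -> close internal node _1 (now at depth 1)
  pos 18: ')' -> close internal node _0 (now at depth 0)
Total internal nodes: 3
BFS adjacency from root:
  _0: K _1
  _1: _2 X P
  _2: S N Z R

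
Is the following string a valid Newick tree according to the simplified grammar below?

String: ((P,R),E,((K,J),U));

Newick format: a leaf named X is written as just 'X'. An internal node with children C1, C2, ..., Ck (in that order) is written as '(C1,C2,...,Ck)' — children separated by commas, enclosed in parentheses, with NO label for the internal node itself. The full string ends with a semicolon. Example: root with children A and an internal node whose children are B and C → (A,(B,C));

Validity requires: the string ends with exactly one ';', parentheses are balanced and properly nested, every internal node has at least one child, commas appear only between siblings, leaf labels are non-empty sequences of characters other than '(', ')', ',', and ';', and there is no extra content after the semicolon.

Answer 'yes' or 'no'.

Answer: yes

Derivation:
Input: ((P,R),E,((K,J),U));
Paren balance: 4 '(' vs 4 ')' OK
Ends with single ';': True
Full parse: OK
Valid: True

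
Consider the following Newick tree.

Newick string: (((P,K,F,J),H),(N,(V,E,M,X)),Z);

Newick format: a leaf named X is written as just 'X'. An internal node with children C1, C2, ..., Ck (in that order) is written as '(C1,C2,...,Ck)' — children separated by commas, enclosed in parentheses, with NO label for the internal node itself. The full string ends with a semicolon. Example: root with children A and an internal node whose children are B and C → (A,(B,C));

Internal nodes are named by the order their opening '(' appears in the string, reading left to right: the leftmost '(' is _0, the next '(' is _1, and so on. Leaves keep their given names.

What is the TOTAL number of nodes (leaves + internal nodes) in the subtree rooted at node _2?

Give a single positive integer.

Answer: 5

Derivation:
Newick: (((P,K,F,J),H),(N,(V,E,M,X)),Z);
Locate _2: it is the '(' at position 2 (the 3rd '(' reading left to right).
Query: subtree rooted at _2
_2: subtree_size = 1 + 4
  P: subtree_size = 1 + 0
  K: subtree_size = 1 + 0
  F: subtree_size = 1 + 0
  J: subtree_size = 1 + 0
Total subtree size of _2: 5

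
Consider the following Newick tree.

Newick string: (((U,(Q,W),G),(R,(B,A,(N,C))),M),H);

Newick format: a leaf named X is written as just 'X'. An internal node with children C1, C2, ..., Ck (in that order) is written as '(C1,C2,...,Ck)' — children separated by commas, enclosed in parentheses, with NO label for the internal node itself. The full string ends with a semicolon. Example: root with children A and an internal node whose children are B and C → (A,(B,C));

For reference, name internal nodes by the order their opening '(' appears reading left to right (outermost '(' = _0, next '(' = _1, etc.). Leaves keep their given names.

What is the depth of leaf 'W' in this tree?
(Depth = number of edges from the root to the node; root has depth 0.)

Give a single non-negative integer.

Answer: 4

Derivation:
Newick: (((U,(Q,W),G),(R,(B,A,(N,C))),M),H);
Naming internals by '(' encounter order: outermost '(' = _0, next = _1, ...
Query node: W
Path from root: _0 -> _1 -> _2 -> _3 -> W
Depth of W: 4 (number of edges from root)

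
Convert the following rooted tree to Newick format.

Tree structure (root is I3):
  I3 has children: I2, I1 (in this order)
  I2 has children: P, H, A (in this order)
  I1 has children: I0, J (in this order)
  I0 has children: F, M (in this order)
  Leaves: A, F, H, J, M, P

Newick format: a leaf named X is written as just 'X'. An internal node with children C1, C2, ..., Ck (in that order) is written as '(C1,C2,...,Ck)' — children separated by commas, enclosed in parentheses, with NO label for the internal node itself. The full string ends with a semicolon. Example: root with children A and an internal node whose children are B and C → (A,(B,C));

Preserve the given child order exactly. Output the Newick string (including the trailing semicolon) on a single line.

Answer: ((P,H,A),((F,M),J));

Derivation:
internal I3 with children ['I2', 'I1']
  internal I2 with children ['P', 'H', 'A']
    leaf 'P' → 'P'
    leaf 'H' → 'H'
    leaf 'A' → 'A'
  → '(P,H,A)'
  internal I1 with children ['I0', 'J']
    internal I0 with children ['F', 'M']
      leaf 'F' → 'F'
      leaf 'M' → 'M'
    → '(F,M)'
    leaf 'J' → 'J'
  → '((F,M),J)'
→ '((P,H,A),((F,M),J))'
Final: ((P,H,A),((F,M),J));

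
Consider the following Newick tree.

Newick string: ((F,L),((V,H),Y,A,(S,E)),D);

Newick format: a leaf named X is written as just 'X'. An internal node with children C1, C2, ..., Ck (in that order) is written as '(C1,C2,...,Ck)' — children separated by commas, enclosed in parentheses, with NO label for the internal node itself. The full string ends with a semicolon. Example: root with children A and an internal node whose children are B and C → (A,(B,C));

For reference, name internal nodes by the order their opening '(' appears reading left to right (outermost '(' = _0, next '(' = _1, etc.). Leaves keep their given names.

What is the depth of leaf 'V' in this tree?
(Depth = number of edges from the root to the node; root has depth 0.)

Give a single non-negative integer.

Answer: 3

Derivation:
Newick: ((F,L),((V,H),Y,A,(S,E)),D);
Naming internals by '(' encounter order: outermost '(' = _0, next = _1, ...
Query node: V
Path from root: _0 -> _2 -> _3 -> V
Depth of V: 3 (number of edges from root)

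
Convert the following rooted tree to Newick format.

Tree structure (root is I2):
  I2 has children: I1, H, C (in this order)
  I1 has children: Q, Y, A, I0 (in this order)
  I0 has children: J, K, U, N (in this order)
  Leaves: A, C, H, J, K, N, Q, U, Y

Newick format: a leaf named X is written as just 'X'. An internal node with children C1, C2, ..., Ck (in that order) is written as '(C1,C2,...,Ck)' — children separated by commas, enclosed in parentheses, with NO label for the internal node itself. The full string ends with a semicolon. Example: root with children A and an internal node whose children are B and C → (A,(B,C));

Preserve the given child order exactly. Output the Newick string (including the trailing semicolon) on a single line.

internal I2 with children ['I1', 'H', 'C']
  internal I1 with children ['Q', 'Y', 'A', 'I0']
    leaf 'Q' → 'Q'
    leaf 'Y' → 'Y'
    leaf 'A' → 'A'
    internal I0 with children ['J', 'K', 'U', 'N']
      leaf 'J' → 'J'
      leaf 'K' → 'K'
      leaf 'U' → 'U'
      leaf 'N' → 'N'
    → '(J,K,U,N)'
  → '(Q,Y,A,(J,K,U,N))'
  leaf 'H' → 'H'
  leaf 'C' → 'C'
→ '((Q,Y,A,(J,K,U,N)),H,C)'
Final: ((Q,Y,A,(J,K,U,N)),H,C);

Answer: ((Q,Y,A,(J,K,U,N)),H,C);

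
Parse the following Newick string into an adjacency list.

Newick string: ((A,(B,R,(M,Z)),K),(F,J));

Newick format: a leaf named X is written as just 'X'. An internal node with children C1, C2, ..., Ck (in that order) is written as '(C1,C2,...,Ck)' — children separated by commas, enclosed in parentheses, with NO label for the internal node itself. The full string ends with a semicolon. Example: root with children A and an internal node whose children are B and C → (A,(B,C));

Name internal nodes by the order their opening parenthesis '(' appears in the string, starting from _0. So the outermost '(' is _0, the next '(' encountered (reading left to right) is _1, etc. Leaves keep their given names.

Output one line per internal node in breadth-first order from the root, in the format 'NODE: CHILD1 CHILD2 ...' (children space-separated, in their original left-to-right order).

Input: ((A,(B,R,(M,Z)),K),(F,J));
Scanning left-to-right, naming '(' by encounter order:
  pos 0: '(' -> open internal node _0 (depth 1)
  pos 1: '(' -> open internal node _1 (depth 2)
  pos 4: '(' -> open internal node _2 (depth 3)
  pos 9: '(' -> open internal node _3 (depth 4)
  pos 13: ')' -> close internal node _3 (now at depth 3)
  pos 14: ')' -> close internal node _2 (now at depth 2)
  pos 17: ')' -> close internal node _1 (now at depth 1)
  pos 19: '(' -> open internal node _4 (depth 2)
  pos 23: ')' -> close internal node _4 (now at depth 1)
  pos 24: ')' -> close internal node _0 (now at depth 0)
Total internal nodes: 5
BFS adjacency from root:
  _0: _1 _4
  _1: A _2 K
  _4: F J
  _2: B R _3
  _3: M Z

Answer: _0: _1 _4
_1: A _2 K
_4: F J
_2: B R _3
_3: M Z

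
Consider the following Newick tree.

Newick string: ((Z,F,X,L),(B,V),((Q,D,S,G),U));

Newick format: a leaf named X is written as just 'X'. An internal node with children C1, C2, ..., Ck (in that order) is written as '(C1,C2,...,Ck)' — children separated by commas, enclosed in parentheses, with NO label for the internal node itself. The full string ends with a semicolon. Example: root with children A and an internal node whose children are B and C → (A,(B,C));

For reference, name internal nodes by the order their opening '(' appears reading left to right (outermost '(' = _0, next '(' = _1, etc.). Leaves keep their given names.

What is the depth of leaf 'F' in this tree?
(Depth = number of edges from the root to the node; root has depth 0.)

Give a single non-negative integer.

Answer: 2

Derivation:
Newick: ((Z,F,X,L),(B,V),((Q,D,S,G),U));
Naming internals by '(' encounter order: outermost '(' = _0, next = _1, ...
Query node: F
Path from root: _0 -> _1 -> F
Depth of F: 2 (number of edges from root)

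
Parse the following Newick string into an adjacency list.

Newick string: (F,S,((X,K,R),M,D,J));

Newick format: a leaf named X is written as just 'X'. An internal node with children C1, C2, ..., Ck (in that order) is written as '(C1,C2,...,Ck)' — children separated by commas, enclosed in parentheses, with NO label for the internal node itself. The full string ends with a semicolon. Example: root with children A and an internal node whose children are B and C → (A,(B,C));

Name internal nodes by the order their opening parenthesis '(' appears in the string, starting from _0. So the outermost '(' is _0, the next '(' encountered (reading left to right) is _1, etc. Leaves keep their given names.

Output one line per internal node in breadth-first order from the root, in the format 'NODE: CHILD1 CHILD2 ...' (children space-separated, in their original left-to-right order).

Answer: _0: F S _1
_1: _2 M D J
_2: X K R

Derivation:
Input: (F,S,((X,K,R),M,D,J));
Scanning left-to-right, naming '(' by encounter order:
  pos 0: '(' -> open internal node _0 (depth 1)
  pos 5: '(' -> open internal node _1 (depth 2)
  pos 6: '(' -> open internal node _2 (depth 3)
  pos 12: ')' -> close internal node _2 (now at depth 2)
  pos 19: ')' -> close internal node _1 (now at depth 1)
  pos 20: ')' -> close internal node _0 (now at depth 0)
Total internal nodes: 3
BFS adjacency from root:
  _0: F S _1
  _1: _2 M D J
  _2: X K R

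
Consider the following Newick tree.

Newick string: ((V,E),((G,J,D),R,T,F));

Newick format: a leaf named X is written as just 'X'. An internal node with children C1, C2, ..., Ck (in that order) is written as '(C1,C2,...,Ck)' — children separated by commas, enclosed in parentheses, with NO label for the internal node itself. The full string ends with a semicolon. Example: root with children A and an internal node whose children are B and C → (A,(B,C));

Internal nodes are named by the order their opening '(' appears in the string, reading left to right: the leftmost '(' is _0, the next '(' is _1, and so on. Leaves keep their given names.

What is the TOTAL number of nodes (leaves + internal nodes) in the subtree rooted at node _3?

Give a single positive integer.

Answer: 4

Derivation:
Newick: ((V,E),((G,J,D),R,T,F));
Locate _3: it is the '(' at position 8 (the 4th '(' reading left to right).
Query: subtree rooted at _3
_3: subtree_size = 1 + 3
  G: subtree_size = 1 + 0
  J: subtree_size = 1 + 0
  D: subtree_size = 1 + 0
Total subtree size of _3: 4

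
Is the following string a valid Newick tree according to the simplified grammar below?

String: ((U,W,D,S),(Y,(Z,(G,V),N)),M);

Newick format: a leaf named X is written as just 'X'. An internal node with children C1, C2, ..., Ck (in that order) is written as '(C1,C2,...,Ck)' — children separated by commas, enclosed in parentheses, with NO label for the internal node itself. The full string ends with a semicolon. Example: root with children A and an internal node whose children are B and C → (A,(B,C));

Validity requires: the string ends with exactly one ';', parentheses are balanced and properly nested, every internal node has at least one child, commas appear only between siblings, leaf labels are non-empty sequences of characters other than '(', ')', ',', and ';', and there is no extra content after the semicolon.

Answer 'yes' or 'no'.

Answer: yes

Derivation:
Input: ((U,W,D,S),(Y,(Z,(G,V),N)),M);
Paren balance: 5 '(' vs 5 ')' OK
Ends with single ';': True
Full parse: OK
Valid: True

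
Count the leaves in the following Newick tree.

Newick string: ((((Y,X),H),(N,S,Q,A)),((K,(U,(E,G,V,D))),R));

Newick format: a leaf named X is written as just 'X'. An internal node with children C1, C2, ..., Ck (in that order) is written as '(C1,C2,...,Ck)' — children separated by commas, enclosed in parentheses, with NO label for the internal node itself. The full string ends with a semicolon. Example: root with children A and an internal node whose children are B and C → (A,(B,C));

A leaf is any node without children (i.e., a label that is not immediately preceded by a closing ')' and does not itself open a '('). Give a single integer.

Answer: 14

Derivation:
Newick: ((((Y,X),H),(N,S,Q,A)),((K,(U,(E,G,V,D))),R));
Scan left-to-right; a leaf is any maximal label run not followed by '(':
  pos 4: leaf 'Y' → count = 1
  pos 6: leaf 'X' → count = 2
  pos 9: leaf 'H' → count = 3
  pos 13: leaf 'N' → count = 4
  pos 15: leaf 'S' → count = 5
  pos 17: leaf 'Q' → count = 6
  pos 19: leaf 'A' → count = 7
  pos 25: leaf 'K' → count = 8
  pos 28: leaf 'U' → count = 9
  pos 31: leaf 'E' → count = 10
  pos 33: leaf 'G' → count = 11
  pos 35: leaf 'V' → count = 12
  pos 37: leaf 'D' → count = 13
  pos 42: leaf 'R' → count = 14
Total leaves: 14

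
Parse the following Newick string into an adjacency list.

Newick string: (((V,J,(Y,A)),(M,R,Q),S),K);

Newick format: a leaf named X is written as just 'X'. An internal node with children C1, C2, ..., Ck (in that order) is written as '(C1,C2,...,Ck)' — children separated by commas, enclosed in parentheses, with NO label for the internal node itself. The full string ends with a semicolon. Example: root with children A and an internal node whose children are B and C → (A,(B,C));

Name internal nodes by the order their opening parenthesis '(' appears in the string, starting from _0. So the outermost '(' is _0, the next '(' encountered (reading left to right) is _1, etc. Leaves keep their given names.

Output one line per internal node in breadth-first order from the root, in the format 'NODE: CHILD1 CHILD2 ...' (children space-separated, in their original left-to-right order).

Input: (((V,J,(Y,A)),(M,R,Q),S),K);
Scanning left-to-right, naming '(' by encounter order:
  pos 0: '(' -> open internal node _0 (depth 1)
  pos 1: '(' -> open internal node _1 (depth 2)
  pos 2: '(' -> open internal node _2 (depth 3)
  pos 7: '(' -> open internal node _3 (depth 4)
  pos 11: ')' -> close internal node _3 (now at depth 3)
  pos 12: ')' -> close internal node _2 (now at depth 2)
  pos 14: '(' -> open internal node _4 (depth 3)
  pos 20: ')' -> close internal node _4 (now at depth 2)
  pos 23: ')' -> close internal node _1 (now at depth 1)
  pos 26: ')' -> close internal node _0 (now at depth 0)
Total internal nodes: 5
BFS adjacency from root:
  _0: _1 K
  _1: _2 _4 S
  _2: V J _3
  _4: M R Q
  _3: Y A

Answer: _0: _1 K
_1: _2 _4 S
_2: V J _3
_4: M R Q
_3: Y A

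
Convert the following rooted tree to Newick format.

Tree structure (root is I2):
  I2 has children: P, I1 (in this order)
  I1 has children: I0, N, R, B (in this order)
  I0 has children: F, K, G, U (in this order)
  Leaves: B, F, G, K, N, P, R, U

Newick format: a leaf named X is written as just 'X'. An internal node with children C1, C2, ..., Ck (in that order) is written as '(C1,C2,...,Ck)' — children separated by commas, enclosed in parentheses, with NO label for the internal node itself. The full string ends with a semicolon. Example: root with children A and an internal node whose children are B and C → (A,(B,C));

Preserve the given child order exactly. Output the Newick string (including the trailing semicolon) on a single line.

internal I2 with children ['P', 'I1']
  leaf 'P' → 'P'
  internal I1 with children ['I0', 'N', 'R', 'B']
    internal I0 with children ['F', 'K', 'G', 'U']
      leaf 'F' → 'F'
      leaf 'K' → 'K'
      leaf 'G' → 'G'
      leaf 'U' → 'U'
    → '(F,K,G,U)'
    leaf 'N' → 'N'
    leaf 'R' → 'R'
    leaf 'B' → 'B'
  → '((F,K,G,U),N,R,B)'
→ '(P,((F,K,G,U),N,R,B))'
Final: (P,((F,K,G,U),N,R,B));

Answer: (P,((F,K,G,U),N,R,B));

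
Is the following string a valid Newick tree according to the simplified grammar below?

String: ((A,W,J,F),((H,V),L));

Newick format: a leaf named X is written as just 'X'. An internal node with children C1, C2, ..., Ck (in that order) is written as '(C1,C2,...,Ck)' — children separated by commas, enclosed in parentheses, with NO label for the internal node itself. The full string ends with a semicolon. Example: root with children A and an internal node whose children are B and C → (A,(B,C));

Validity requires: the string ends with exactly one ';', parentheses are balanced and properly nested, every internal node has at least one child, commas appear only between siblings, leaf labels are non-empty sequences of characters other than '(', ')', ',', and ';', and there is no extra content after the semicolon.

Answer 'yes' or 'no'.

Input: ((A,W,J,F),((H,V),L));
Paren balance: 4 '(' vs 4 ')' OK
Ends with single ';': True
Full parse: OK
Valid: True

Answer: yes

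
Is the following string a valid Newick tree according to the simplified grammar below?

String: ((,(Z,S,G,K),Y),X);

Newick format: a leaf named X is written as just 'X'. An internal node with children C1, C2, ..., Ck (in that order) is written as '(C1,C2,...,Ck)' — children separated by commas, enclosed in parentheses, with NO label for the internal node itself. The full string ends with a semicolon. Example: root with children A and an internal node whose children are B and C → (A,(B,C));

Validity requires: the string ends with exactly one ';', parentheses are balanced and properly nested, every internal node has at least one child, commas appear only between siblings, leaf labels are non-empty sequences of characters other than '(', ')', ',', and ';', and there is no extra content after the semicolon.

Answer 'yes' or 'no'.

Input: ((,(Z,S,G,K),Y),X);
Paren balance: 3 '(' vs 3 ')' OK
Ends with single ';': True
Full parse: FAILS (empty leaf label at pos 2)
Valid: False

Answer: no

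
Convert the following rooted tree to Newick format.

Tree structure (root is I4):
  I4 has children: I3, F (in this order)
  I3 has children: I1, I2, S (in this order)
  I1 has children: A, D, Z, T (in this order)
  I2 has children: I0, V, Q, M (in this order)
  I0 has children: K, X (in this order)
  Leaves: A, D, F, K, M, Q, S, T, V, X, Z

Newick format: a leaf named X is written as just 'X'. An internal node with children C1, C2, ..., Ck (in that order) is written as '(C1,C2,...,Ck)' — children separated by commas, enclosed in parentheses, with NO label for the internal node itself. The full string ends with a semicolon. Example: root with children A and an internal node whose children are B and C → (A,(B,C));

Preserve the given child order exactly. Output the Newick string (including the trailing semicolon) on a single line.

internal I4 with children ['I3', 'F']
  internal I3 with children ['I1', 'I2', 'S']
    internal I1 with children ['A', 'D', 'Z', 'T']
      leaf 'A' → 'A'
      leaf 'D' → 'D'
      leaf 'Z' → 'Z'
      leaf 'T' → 'T'
    → '(A,D,Z,T)'
    internal I2 with children ['I0', 'V', 'Q', 'M']
      internal I0 with children ['K', 'X']
        leaf 'K' → 'K'
        leaf 'X' → 'X'
      → '(K,X)'
      leaf 'V' → 'V'
      leaf 'Q' → 'Q'
      leaf 'M' → 'M'
    → '((K,X),V,Q,M)'
    leaf 'S' → 'S'
  → '((A,D,Z,T),((K,X),V,Q,M),S)'
  leaf 'F' → 'F'
→ '(((A,D,Z,T),((K,X),V,Q,M),S),F)'
Final: (((A,D,Z,T),((K,X),V,Q,M),S),F);

Answer: (((A,D,Z,T),((K,X),V,Q,M),S),F);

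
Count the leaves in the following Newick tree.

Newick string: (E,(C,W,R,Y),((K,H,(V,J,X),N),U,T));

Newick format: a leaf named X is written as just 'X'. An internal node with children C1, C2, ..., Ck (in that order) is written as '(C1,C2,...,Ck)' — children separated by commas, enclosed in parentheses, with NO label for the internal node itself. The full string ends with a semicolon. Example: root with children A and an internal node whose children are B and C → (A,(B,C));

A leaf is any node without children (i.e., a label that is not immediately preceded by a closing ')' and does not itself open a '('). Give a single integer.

Answer: 13

Derivation:
Newick: (E,(C,W,R,Y),((K,H,(V,J,X),N),U,T));
Scan left-to-right; a leaf is any maximal label run not followed by '(':
  pos 1: leaf 'E' → count = 1
  pos 4: leaf 'C' → count = 2
  pos 6: leaf 'W' → count = 3
  pos 8: leaf 'R' → count = 4
  pos 10: leaf 'Y' → count = 5
  pos 15: leaf 'K' → count = 6
  pos 17: leaf 'H' → count = 7
  pos 20: leaf 'V' → count = 8
  pos 22: leaf 'J' → count = 9
  pos 24: leaf 'X' → count = 10
  pos 27: leaf 'N' → count = 11
  pos 30: leaf 'U' → count = 12
  pos 32: leaf 'T' → count = 13
Total leaves: 13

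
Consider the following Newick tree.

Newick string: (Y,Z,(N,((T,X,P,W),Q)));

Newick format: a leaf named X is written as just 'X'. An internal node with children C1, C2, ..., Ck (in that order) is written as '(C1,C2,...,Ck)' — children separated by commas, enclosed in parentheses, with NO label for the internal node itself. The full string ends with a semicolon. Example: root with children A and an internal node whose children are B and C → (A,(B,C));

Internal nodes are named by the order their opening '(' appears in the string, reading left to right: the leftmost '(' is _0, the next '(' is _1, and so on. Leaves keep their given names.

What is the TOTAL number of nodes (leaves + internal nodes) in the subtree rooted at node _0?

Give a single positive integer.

Newick: (Y,Z,(N,((T,X,P,W),Q)));
Locate _0: it is the '(' at position 0 (the 1st '(' reading left to right).
Query: subtree rooted at _0
_0: subtree_size = 1 + 11
  Y: subtree_size = 1 + 0
  Z: subtree_size = 1 + 0
  _1: subtree_size = 1 + 8
    N: subtree_size = 1 + 0
    _2: subtree_size = 1 + 6
      _3: subtree_size = 1 + 4
        T: subtree_size = 1 + 0
        X: subtree_size = 1 + 0
        P: subtree_size = 1 + 0
        W: subtree_size = 1 + 0
      Q: subtree_size = 1 + 0
Total subtree size of _0: 12

Answer: 12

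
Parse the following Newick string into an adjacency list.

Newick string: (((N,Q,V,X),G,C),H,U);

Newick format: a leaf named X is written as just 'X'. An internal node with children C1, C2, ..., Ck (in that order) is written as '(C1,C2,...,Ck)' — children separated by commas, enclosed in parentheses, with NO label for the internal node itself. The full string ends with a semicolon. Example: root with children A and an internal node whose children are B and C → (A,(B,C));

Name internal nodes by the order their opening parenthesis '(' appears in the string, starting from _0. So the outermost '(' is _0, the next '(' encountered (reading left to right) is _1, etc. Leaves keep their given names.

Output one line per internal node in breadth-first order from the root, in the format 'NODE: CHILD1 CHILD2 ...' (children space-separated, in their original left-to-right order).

Input: (((N,Q,V,X),G,C),H,U);
Scanning left-to-right, naming '(' by encounter order:
  pos 0: '(' -> open internal node _0 (depth 1)
  pos 1: '(' -> open internal node _1 (depth 2)
  pos 2: '(' -> open internal node _2 (depth 3)
  pos 10: ')' -> close internal node _2 (now at depth 2)
  pos 15: ')' -> close internal node _1 (now at depth 1)
  pos 20: ')' -> close internal node _0 (now at depth 0)
Total internal nodes: 3
BFS adjacency from root:
  _0: _1 H U
  _1: _2 G C
  _2: N Q V X

Answer: _0: _1 H U
_1: _2 G C
_2: N Q V X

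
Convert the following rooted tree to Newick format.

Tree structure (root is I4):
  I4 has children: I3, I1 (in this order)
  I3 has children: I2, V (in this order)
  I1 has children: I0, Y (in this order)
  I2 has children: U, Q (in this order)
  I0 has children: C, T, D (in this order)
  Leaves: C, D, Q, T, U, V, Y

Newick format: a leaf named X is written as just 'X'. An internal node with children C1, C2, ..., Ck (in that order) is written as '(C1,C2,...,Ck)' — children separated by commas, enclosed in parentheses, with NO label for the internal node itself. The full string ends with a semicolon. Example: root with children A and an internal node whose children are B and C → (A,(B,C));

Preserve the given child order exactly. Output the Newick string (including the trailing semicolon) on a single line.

Answer: (((U,Q),V),((C,T,D),Y));

Derivation:
internal I4 with children ['I3', 'I1']
  internal I3 with children ['I2', 'V']
    internal I2 with children ['U', 'Q']
      leaf 'U' → 'U'
      leaf 'Q' → 'Q'
    → '(U,Q)'
    leaf 'V' → 'V'
  → '((U,Q),V)'
  internal I1 with children ['I0', 'Y']
    internal I0 with children ['C', 'T', 'D']
      leaf 'C' → 'C'
      leaf 'T' → 'T'
      leaf 'D' → 'D'
    → '(C,T,D)'
    leaf 'Y' → 'Y'
  → '((C,T,D),Y)'
→ '(((U,Q),V),((C,T,D),Y))'
Final: (((U,Q),V),((C,T,D),Y));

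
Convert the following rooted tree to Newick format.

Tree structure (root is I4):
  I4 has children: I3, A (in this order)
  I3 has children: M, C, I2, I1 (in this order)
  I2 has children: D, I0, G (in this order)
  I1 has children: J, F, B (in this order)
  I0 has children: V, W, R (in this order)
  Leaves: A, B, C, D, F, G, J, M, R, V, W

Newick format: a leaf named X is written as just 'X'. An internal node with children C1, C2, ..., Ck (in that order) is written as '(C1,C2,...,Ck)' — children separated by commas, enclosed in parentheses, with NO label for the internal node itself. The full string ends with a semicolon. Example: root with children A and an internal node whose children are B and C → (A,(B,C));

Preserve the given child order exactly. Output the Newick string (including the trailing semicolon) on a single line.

Answer: ((M,C,(D,(V,W,R),G),(J,F,B)),A);

Derivation:
internal I4 with children ['I3', 'A']
  internal I3 with children ['M', 'C', 'I2', 'I1']
    leaf 'M' → 'M'
    leaf 'C' → 'C'
    internal I2 with children ['D', 'I0', 'G']
      leaf 'D' → 'D'
      internal I0 with children ['V', 'W', 'R']
        leaf 'V' → 'V'
        leaf 'W' → 'W'
        leaf 'R' → 'R'
      → '(V,W,R)'
      leaf 'G' → 'G'
    → '(D,(V,W,R),G)'
    internal I1 with children ['J', 'F', 'B']
      leaf 'J' → 'J'
      leaf 'F' → 'F'
      leaf 'B' → 'B'
    → '(J,F,B)'
  → '(M,C,(D,(V,W,R),G),(J,F,B))'
  leaf 'A' → 'A'
→ '((M,C,(D,(V,W,R),G),(J,F,B)),A)'
Final: ((M,C,(D,(V,W,R),G),(J,F,B)),A);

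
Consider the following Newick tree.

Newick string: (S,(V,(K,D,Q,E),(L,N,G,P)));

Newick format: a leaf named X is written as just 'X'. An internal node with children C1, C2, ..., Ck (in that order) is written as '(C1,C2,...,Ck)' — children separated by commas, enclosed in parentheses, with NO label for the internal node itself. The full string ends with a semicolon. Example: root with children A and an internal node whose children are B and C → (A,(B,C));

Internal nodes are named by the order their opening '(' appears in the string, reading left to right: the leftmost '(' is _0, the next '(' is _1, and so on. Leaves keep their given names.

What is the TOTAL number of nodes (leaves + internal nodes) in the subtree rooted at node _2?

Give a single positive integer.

Answer: 5

Derivation:
Newick: (S,(V,(K,D,Q,E),(L,N,G,P)));
Locate _2: it is the '(' at position 6 (the 3rd '(' reading left to right).
Query: subtree rooted at _2
_2: subtree_size = 1 + 4
  K: subtree_size = 1 + 0
  D: subtree_size = 1 + 0
  Q: subtree_size = 1 + 0
  E: subtree_size = 1 + 0
Total subtree size of _2: 5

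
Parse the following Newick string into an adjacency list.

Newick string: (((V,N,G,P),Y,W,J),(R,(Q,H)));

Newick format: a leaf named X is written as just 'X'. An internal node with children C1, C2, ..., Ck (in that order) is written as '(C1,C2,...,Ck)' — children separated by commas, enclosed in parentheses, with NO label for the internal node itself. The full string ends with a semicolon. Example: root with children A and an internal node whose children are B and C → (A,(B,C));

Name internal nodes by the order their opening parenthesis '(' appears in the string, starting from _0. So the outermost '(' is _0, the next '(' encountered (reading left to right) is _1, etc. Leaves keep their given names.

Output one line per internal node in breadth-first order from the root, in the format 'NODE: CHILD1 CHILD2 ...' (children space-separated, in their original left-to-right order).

Input: (((V,N,G,P),Y,W,J),(R,(Q,H)));
Scanning left-to-right, naming '(' by encounter order:
  pos 0: '(' -> open internal node _0 (depth 1)
  pos 1: '(' -> open internal node _1 (depth 2)
  pos 2: '(' -> open internal node _2 (depth 3)
  pos 10: ')' -> close internal node _2 (now at depth 2)
  pos 17: ')' -> close internal node _1 (now at depth 1)
  pos 19: '(' -> open internal node _3 (depth 2)
  pos 22: '(' -> open internal node _4 (depth 3)
  pos 26: ')' -> close internal node _4 (now at depth 2)
  pos 27: ')' -> close internal node _3 (now at depth 1)
  pos 28: ')' -> close internal node _0 (now at depth 0)
Total internal nodes: 5
BFS adjacency from root:
  _0: _1 _3
  _1: _2 Y W J
  _3: R _4
  _2: V N G P
  _4: Q H

Answer: _0: _1 _3
_1: _2 Y W J
_3: R _4
_2: V N G P
_4: Q H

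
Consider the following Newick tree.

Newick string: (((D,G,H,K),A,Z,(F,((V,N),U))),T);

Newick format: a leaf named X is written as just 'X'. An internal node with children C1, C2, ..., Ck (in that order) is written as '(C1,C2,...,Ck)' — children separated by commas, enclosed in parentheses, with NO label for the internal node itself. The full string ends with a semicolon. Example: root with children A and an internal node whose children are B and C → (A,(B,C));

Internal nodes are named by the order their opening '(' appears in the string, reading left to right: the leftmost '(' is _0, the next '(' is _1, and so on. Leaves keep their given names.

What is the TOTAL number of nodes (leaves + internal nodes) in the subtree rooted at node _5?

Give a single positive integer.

Newick: (((D,G,H,K),A,Z,(F,((V,N),U))),T);
Locate _5: it is the '(' at position 20 (the 6th '(' reading left to right).
Query: subtree rooted at _5
_5: subtree_size = 1 + 2
  V: subtree_size = 1 + 0
  N: subtree_size = 1 + 0
Total subtree size of _5: 3

Answer: 3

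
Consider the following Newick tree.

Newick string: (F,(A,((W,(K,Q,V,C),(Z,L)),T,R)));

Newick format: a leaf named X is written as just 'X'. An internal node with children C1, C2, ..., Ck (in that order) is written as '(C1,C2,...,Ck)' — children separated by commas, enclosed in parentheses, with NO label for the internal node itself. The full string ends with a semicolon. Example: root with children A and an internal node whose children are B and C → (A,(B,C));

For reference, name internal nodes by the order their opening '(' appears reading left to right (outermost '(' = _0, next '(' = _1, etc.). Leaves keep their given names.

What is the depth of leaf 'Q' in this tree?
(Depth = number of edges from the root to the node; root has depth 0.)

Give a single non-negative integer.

Newick: (F,(A,((W,(K,Q,V,C),(Z,L)),T,R)));
Naming internals by '(' encounter order: outermost '(' = _0, next = _1, ...
Query node: Q
Path from root: _0 -> _1 -> _2 -> _3 -> _4 -> Q
Depth of Q: 5 (number of edges from root)

Answer: 5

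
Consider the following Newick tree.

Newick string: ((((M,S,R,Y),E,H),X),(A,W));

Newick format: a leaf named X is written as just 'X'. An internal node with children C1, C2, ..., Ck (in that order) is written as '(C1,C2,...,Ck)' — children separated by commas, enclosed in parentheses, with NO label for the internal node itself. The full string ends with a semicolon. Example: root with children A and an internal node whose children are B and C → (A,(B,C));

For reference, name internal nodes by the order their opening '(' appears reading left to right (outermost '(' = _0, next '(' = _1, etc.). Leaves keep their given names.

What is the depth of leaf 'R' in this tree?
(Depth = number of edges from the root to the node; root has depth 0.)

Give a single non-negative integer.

Newick: ((((M,S,R,Y),E,H),X),(A,W));
Naming internals by '(' encounter order: outermost '(' = _0, next = _1, ...
Query node: R
Path from root: _0 -> _1 -> _2 -> _3 -> R
Depth of R: 4 (number of edges from root)

Answer: 4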